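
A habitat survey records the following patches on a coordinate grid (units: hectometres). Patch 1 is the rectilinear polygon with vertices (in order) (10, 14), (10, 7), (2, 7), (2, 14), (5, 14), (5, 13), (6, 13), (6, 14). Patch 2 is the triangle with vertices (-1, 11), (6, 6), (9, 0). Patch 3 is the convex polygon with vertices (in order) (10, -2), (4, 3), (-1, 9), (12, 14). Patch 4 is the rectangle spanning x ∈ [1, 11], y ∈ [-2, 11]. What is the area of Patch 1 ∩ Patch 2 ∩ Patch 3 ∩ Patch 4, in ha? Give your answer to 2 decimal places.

The intersection is the polygon with vertices (2,8.857), (4.6,7), (2.636,7), (2,7.7).
By the shoelace formula its area is 2.19.

2.19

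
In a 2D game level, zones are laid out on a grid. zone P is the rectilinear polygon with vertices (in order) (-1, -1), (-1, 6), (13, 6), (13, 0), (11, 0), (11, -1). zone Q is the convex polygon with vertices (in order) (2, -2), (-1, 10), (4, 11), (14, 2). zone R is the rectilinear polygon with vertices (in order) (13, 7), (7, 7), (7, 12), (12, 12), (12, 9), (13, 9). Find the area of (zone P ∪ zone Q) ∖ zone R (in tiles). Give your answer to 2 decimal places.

131.69

|zone P ∪ zone Q| = 132.6306.
|(zone P ∪ zone Q) ∩ zone R| = 0.9389.
|(zone P ∪ zone Q) ∖ zone R| = 132.6306 − 0.9389 = 131.69.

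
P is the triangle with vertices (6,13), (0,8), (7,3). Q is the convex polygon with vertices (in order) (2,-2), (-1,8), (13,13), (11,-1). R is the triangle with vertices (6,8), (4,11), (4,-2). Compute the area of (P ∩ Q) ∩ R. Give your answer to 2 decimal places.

The region (P ∩ Q) ∩ R is the polygon with vertices (4,5.143), (4,9.786), (4.654,10.019), (6,8), (5.25,4.25).
By the shoelace formula its area is 8.14.

8.14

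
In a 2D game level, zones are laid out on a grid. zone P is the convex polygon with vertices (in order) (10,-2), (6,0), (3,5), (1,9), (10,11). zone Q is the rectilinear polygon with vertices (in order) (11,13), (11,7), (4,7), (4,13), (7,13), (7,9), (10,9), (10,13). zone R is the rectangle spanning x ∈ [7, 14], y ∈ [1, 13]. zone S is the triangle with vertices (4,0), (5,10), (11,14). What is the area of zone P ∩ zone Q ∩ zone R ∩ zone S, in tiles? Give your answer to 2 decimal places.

2.00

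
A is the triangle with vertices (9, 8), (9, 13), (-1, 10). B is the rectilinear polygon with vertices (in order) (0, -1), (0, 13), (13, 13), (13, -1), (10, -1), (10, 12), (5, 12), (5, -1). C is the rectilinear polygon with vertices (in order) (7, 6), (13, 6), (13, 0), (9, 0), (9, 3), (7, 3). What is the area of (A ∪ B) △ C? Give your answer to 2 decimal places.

|A ∪ B| = 131.5833.
|(A ∪ B) ∩ C| = 18.
|(A ∪ B) △ C| = 131.5833 + 30 − 36 = 125.58.

125.58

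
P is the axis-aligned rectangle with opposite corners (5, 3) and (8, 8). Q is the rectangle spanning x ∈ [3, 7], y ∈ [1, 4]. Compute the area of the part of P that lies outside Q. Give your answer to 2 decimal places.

13.00

|P∩Q|: x∈[5,7], y∈[3,4] → 2·1 = 2.
|P| = 15.
|P ∖ Q| = |P| − |P∩Q| = 15 − 2 = 13.00.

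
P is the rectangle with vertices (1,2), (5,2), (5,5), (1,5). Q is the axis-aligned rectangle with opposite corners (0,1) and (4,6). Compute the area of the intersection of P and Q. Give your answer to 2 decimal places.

|P∩Q|: x∈[1,4], y∈[2,5] → 3·3 = 9.

9.00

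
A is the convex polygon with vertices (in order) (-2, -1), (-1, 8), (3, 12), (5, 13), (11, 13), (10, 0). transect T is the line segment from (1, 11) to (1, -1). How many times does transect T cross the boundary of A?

The segment meets the boundary at (1,-0.75), (1,10).

2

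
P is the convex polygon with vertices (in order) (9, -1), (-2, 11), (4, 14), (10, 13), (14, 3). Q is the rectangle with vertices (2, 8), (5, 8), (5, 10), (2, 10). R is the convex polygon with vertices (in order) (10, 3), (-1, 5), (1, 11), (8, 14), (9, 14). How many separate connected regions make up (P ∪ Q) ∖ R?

(P ∪ Q) ∖ R splits into 2 disjoint pieces (area 13.14, area 44.3245).

2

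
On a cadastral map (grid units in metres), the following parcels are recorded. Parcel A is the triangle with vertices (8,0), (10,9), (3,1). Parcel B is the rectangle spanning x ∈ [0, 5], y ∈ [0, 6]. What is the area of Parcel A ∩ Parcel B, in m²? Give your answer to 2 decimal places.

The intersection is the polygon with vertices (3,1), (5,3.286), (5,0.6).
By the shoelace formula its area is 2.69.

2.69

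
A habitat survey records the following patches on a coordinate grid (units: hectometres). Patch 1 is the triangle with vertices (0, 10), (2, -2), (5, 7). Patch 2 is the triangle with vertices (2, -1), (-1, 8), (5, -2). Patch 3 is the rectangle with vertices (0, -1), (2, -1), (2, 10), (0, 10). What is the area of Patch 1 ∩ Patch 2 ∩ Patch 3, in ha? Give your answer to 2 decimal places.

The intersection is the polygon with vertices (2,3), (2,-1), (1.667,0), (0.846,4.923).
By the shoelace formula its area is 2.72.

2.72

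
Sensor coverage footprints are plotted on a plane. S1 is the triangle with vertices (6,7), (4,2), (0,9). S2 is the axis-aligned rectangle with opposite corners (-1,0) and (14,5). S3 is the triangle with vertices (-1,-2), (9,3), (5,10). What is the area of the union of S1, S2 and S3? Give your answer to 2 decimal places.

By inclusion–exclusion:
Individual areas: |S1| = 17, |S2| = 75, |S3| = 45.
|S1∩S2| = 4.3714.
|S1∩S3| = 10.4429.
|S2∩S3| = 28.6071.
|S1∩S2∩S3| = 4.35.
|S1 ∪ S2 ∪ S3| = 137 − 43.4214 + 4.35 = 97.93.

97.93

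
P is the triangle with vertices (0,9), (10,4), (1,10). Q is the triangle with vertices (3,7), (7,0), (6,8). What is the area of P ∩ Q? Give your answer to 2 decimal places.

The intersection is the polygon with vertices (3.6,7.2), (4.667,7.556), (6.182,6.545), (6.267,5.867).
By the shoelace formula its area is 1.66.

1.66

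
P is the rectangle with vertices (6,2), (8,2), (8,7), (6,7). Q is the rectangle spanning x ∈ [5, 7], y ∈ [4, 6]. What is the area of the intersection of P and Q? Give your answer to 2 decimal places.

2.00

|P∩Q|: x∈[6,7], y∈[4,6] → 1·2 = 2.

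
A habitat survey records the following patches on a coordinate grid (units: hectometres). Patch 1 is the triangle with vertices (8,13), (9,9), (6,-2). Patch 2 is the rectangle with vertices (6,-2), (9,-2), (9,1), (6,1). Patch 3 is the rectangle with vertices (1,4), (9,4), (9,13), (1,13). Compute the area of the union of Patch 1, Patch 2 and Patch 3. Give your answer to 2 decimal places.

By inclusion–exclusion:
Individual areas: |Patch 1| = 11.5, |Patch 2| = 9, |Patch 3| = 72.
|Patch 1∩Patch 2| = 0.6273.
|Patch 1∩Patch 3| = 8.9909.
|Patch 2∩Patch 3| = 0 (no overlap).
|Patch 1∩Patch 2∩Patch 3| = 0.
|Patch 1 ∪ Patch 2 ∪ Patch 3| = 92.5 − 9.6182 + 0 = 82.88.

82.88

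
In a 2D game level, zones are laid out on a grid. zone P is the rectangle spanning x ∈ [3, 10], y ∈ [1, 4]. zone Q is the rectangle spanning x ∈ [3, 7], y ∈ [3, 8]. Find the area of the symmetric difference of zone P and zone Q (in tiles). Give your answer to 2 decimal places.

|zone P∩zone Q|: x∈[3,7], y∈[3,4] → 4·1 = 4.
|zone P △ zone Q| = |zone P| + |zone Q| − 2·|zone P∩zone Q| = 21 + 20 − 8 = 33.00.

33.00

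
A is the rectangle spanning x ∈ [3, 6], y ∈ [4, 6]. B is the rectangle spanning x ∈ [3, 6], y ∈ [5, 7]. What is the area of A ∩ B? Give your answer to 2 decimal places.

|A∩B|: x∈[3,6], y∈[5,6] → 3·1 = 3.

3.00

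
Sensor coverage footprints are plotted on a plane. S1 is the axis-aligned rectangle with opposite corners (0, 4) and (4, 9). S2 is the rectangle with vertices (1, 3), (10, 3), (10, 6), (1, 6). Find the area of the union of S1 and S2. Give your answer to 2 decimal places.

41.00

By inclusion–exclusion:
Individual areas: |S1| = 20, |S2| = 27.
|S1∩S2|: x∈[1,4], y∈[4,6] → 3·2 = 6.
|S1 ∪ S2| = 47 − 6 = 41.00.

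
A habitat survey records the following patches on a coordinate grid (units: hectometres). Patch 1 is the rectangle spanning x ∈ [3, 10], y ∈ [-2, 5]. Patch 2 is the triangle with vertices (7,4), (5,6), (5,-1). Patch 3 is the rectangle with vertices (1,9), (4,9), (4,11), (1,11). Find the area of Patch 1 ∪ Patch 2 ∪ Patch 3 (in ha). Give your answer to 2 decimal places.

By inclusion–exclusion:
Individual areas: |Patch 1| = 49, |Patch 2| = 7, |Patch 3| = 6.
|Patch 1∩Patch 2| = 6.5.
|Patch 1∩Patch 3| = 0 (no overlap).
|Patch 2∩Patch 3| = 0.
|Patch 1∩Patch 2∩Patch 3| = 0.
|Patch 1 ∪ Patch 2 ∪ Patch 3| = 62 − 6.5 + 0 = 55.50.

55.50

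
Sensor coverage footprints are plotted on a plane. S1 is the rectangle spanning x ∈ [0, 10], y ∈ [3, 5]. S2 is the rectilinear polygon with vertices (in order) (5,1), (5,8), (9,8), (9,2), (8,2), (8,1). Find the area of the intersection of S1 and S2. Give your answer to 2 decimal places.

8.00

The intersection is the polygon with vertices (9,5), (9,3), (5,3), (5,5).
By the shoelace formula its area is 8.00.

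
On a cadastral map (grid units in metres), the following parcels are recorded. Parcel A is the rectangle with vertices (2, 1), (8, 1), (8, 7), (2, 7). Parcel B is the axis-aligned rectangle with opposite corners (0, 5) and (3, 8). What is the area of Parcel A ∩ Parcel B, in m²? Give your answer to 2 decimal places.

2.00

|Parcel A∩Parcel B|: x∈[2,3], y∈[5,7] → 1·2 = 2.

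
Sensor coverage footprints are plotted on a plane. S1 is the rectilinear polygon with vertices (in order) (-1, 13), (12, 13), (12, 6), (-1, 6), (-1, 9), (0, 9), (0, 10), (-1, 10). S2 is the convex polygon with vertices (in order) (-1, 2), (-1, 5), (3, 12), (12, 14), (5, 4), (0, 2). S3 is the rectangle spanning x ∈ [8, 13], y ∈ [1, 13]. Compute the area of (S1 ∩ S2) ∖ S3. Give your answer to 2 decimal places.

|S1 ∩ S2| = 48.9857.
|(S1 ∩ S2) ∩ S3| = 7.7786.
|(S1 ∩ S2) ∖ S3| = 48.9857 − 7.7786 = 41.21.

41.21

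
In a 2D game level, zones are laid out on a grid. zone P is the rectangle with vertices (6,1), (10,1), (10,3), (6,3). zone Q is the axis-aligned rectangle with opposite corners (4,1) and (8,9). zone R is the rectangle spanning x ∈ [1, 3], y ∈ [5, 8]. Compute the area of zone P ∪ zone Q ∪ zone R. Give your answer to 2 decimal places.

42.00

By inclusion–exclusion:
Individual areas: |zone P| = 8, |zone Q| = 32, |zone R| = 6.
|zone P∩zone Q|: x∈[6,8], y∈[1,3] → 2·2 = 4.
|zone P∩zone R| = 0 (no overlap).
|zone Q∩zone R| = 0 (no overlap).
|zone P∩zone Q∩zone R| = 0.
|zone P ∪ zone Q ∪ zone R| = 46 − 4 + 0 = 42.00.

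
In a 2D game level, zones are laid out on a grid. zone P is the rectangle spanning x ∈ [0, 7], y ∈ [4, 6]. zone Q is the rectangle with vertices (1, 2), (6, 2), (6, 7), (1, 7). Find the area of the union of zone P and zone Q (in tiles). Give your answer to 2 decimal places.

29.00

By inclusion–exclusion:
Individual areas: |zone P| = 14, |zone Q| = 25.
|zone P∩zone Q|: x∈[1,6], y∈[4,6] → 5·2 = 10.
|zone P ∪ zone Q| = 39 − 10 = 29.00.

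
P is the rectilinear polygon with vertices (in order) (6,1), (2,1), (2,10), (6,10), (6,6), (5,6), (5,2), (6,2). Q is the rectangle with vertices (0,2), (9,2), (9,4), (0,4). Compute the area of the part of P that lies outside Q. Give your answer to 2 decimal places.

|P| = 32, |P∩Q| = 6.
|P ∖ Q| = |P| − |P∩Q| = 32 − 6 = 26.00.

26.00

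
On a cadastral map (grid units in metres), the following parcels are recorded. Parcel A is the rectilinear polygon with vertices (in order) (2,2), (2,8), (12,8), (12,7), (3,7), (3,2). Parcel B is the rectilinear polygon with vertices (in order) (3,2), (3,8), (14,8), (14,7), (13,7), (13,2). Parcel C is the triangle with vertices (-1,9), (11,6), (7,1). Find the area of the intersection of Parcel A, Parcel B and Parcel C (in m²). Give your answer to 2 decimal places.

2.00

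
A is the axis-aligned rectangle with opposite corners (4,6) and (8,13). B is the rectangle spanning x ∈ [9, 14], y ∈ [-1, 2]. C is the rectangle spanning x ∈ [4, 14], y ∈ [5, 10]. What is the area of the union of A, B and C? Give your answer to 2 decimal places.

By inclusion–exclusion:
Individual areas: |A| = 28, |B| = 15, |C| = 50.
|A∩B| = 0 (no overlap).
|A∩C|: x∈[4,8], y∈[6,10] → 4·4 = 16.
|B∩C| = 0 (no overlap).
|A∩B∩C| = 0.
|A ∪ B ∪ C| = 93 − 16 + 0 = 77.00.

77.00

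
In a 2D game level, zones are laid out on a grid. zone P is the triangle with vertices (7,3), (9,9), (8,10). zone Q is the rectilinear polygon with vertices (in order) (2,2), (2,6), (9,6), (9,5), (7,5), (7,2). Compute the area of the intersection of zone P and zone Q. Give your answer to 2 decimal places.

0.48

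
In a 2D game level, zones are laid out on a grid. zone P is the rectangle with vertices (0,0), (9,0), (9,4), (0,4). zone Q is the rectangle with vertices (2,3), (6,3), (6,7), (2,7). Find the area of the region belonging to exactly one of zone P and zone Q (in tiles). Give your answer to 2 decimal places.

|zone P∩zone Q|: x∈[2,6], y∈[3,4] → 4·1 = 4.
|zone P △ zone Q| = |zone P| + |zone Q| − 2·|zone P∩zone Q| = 36 + 16 − 8 = 44.00.

44.00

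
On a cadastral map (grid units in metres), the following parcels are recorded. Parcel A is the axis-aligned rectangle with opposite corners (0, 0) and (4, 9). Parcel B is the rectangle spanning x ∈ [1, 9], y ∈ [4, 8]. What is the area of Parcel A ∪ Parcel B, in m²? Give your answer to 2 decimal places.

By inclusion–exclusion:
Individual areas: |Parcel A| = 36, |Parcel B| = 32.
|Parcel A∩Parcel B|: x∈[1,4], y∈[4,8] → 3·4 = 12.
|Parcel A ∪ Parcel B| = 68 − 12 = 56.00.

56.00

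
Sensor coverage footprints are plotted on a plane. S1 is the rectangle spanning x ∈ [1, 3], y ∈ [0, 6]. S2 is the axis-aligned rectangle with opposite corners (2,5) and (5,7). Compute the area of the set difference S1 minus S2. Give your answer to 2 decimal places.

11.00

|S1∩S2|: x∈[2,3], y∈[5,6] → 1·1 = 1.
|S1| = 12.
|S1 ∖ S2| = |S1| − |S1∩S2| = 12 − 1 = 11.00.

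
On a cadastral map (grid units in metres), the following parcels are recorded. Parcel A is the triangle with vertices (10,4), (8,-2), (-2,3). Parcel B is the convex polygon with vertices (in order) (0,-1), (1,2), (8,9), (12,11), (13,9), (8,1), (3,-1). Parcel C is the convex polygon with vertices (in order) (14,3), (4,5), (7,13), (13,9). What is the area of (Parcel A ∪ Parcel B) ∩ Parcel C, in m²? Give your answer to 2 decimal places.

The region (Parcel A ∪ Parcel B) ∩ Parcel C is the polygon with vertices (8,9), (10.857,10.429), (13,9), (9.868,3.989), (10,4), (9.938,3.812), (4,5).
By the shoelace formula its area is 30.35.

30.35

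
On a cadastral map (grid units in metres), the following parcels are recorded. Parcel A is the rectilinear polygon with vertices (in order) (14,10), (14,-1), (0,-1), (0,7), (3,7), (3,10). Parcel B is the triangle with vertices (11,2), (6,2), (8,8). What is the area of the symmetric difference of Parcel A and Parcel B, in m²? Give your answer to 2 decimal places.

130.00

|Parcel A| = 145, |Parcel B| = 15, |Parcel A∩Parcel B| = 15.
|Parcel A △ Parcel B| = |Parcel A| + |Parcel B| − 2·|Parcel A∩Parcel B| = 145 + 15 − 30 = 130.00.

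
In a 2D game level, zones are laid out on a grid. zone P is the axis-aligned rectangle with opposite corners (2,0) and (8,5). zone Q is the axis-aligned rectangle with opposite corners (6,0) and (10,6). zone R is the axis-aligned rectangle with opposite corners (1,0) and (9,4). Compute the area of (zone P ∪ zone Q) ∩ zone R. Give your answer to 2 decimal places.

28.00

The region (zone P ∪ zone Q) ∩ zone R is the polygon with vertices (2,4), (9,4), (9,0), (8,0), (6,0), (2,0).
By the shoelace formula its area is 28.00.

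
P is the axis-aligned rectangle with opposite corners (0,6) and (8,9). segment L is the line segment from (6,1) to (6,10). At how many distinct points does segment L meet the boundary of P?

The segment meets the boundary at (6,9), (6,6).

2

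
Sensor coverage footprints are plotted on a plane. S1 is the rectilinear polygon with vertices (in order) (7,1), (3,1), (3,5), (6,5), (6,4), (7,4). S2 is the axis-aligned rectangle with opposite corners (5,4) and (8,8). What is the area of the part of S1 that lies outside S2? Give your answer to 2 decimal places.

|S1| = 15, |S1∩S2| = 1.
|S1 ∖ S2| = |S1| − |S1∩S2| = 15 − 1 = 14.00.

14.00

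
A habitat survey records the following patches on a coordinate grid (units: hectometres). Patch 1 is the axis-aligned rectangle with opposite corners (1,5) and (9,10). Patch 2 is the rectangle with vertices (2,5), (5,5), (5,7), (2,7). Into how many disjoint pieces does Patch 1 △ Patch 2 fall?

Patch 1 △ Patch 2 is a single connected region.

1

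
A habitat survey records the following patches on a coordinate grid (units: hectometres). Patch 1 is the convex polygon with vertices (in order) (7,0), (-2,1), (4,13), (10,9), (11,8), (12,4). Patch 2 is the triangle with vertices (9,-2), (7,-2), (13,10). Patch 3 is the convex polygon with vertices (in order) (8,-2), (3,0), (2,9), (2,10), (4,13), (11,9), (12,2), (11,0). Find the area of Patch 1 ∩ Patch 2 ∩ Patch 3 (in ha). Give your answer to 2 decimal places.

3.87

The intersection is the polygon with vertices (10.636,2.909), (8.667,1.333), (11.333,6.667), (11.5,5.5).
By the shoelace formula its area is 3.87.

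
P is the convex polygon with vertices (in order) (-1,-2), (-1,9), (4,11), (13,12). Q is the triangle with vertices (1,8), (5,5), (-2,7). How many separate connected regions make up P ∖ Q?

P ∖ Q is a single connected region.

1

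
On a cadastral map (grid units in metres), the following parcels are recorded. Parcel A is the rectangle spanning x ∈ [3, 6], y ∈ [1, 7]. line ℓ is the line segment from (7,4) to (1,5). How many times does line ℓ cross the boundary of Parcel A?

2

The segment meets the boundary at (3,4.667), (6,4.167).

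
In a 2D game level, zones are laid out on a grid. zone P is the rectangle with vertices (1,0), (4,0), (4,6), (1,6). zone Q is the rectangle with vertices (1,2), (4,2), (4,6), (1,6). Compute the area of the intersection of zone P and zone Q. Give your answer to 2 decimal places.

|zone P∩zone Q|: x∈[1,4], y∈[2,6] → 3·4 = 12.

12.00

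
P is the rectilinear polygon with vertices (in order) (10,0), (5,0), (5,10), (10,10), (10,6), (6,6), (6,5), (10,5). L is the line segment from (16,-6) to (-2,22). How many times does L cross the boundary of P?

The segment meets the boundary at (5.714,10), (8.286,6), (10,3.333), (8.929,5).

4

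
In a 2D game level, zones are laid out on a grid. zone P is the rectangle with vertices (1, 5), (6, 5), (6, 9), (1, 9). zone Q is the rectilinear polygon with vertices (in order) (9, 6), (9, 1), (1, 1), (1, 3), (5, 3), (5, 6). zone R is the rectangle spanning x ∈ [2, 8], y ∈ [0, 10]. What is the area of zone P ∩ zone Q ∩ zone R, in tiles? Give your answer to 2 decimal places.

The intersection is the polygon with vertices (5,5), (5,6), (6,6), (6,5).
By the shoelace formula its area is 1.00.

1.00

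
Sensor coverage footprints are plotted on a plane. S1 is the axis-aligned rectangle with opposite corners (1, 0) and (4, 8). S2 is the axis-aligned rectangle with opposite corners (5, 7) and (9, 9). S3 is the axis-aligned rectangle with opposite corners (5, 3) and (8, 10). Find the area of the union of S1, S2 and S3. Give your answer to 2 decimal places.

By inclusion–exclusion:
Individual areas: |S1| = 24, |S2| = 8, |S3| = 21.
|S1∩S2| = 0 (no overlap).
|S1∩S3| = 0 (no overlap).
|S2∩S3|: x∈[5,8], y∈[7,9] → 3·2 = 6.
|S1∩S2∩S3| = 0.
|S1 ∪ S2 ∪ S3| = 53 − 6 + 0 = 47.00.

47.00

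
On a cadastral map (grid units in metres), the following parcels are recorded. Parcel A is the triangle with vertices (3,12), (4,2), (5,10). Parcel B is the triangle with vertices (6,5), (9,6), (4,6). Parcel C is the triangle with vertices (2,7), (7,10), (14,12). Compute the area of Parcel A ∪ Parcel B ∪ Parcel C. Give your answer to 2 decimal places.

16.41

By inclusion–exclusion:
Individual areas: |Parcel A| = 9, |Parcel B| = 2.5, |Parcel C| = 5.5.
|Parcel A∩Parcel B| = 0.0588.
|Parcel A∩Parcel C| = 0.5336.
|Parcel B∩Parcel C| = 0.
|Parcel A∩Parcel B∩Parcel C| = 0.
|Parcel A ∪ Parcel B ∪ Parcel C| = 17 − 0.5924 + 0 = 16.41.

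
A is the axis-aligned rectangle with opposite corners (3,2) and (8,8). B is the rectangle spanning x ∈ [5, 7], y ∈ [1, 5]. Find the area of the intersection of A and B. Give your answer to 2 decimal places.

|A∩B|: x∈[5,7], y∈[2,5] → 2·3 = 6.

6.00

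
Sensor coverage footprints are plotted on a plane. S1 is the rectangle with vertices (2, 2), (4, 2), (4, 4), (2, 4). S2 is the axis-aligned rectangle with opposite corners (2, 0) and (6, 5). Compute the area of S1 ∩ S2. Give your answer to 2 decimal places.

4.00

|S1∩S2|: x∈[2,4], y∈[2,4] → 2·2 = 4.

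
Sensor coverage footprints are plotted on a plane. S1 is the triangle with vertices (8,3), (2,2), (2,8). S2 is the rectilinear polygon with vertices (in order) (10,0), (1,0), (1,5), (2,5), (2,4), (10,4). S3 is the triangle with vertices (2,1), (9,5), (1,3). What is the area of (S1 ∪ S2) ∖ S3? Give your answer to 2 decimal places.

|S1 ∪ S2| = 46.6.
|(S1 ∪ S2) ∩ S3| = 8.1865.
|(S1 ∪ S2) ∖ S3| = 46.6 − 8.1865 = 38.41.

38.41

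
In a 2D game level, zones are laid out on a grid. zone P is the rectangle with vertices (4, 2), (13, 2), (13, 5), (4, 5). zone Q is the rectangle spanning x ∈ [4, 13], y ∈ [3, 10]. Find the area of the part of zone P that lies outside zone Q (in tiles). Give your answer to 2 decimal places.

|zone P∩zone Q|: x∈[4,13], y∈[3,5] → 9·2 = 18.
|zone P| = 27.
|zone P ∖ zone Q| = |zone P| − |zone P∩zone Q| = 27 − 18 = 9.00.

9.00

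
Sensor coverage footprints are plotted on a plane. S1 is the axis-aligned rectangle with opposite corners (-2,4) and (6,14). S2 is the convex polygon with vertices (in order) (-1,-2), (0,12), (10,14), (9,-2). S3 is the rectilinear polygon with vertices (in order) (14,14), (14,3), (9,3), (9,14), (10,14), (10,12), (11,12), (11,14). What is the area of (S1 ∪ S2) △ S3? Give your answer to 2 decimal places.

|S1 ∪ S2| = 175.1143.
|(S1 ∪ S2) ∩ S3| = 7.1188.
|(S1 ∪ S2) △ S3| = 175.1143 + 53 − 14.2375 = 213.88.

213.88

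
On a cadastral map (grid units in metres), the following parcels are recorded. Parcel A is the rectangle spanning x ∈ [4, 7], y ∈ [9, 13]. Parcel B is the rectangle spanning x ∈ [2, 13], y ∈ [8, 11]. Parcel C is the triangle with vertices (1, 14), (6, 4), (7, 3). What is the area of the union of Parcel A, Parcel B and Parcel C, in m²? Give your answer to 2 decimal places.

40.89

By inclusion–exclusion:
Individual areas: |Parcel A| = 12, |Parcel B| = 33, |Parcel C| = 2.5.
|Parcel A∩Parcel B|: x∈[4,7], y∈[9,11] → 3·2 = 6.
|Parcel A∩Parcel C| = 0.
|Parcel B∩Parcel C| = 0.6136.
|Parcel A∩Parcel B∩Parcel C| = 0.
|Parcel A ∪ Parcel B ∪ Parcel C| = 47.5 − 6.6136 + 0 = 40.89.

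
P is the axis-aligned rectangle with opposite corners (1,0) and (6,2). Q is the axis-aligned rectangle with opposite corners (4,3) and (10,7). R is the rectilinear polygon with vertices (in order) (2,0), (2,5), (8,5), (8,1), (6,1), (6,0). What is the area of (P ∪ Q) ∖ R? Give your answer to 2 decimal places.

|P ∪ Q| = 34.
|(P ∪ Q) ∩ R| = 16.
|(P ∪ Q) ∖ R| = 34 − 16 = 18.00.

18.00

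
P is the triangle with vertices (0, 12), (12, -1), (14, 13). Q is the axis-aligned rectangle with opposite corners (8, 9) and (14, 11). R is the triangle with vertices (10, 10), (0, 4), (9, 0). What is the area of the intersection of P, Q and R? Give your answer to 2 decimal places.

0.78

The intersection is the polygon with vertices (8.333,9), (10,10), (9.9,9).
By the shoelace formula its area is 0.78.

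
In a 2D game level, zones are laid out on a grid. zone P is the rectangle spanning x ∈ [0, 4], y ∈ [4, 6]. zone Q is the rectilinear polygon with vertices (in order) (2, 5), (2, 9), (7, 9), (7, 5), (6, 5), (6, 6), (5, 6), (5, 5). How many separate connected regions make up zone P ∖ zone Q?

1

zone P ∖ zone Q is a single connected region.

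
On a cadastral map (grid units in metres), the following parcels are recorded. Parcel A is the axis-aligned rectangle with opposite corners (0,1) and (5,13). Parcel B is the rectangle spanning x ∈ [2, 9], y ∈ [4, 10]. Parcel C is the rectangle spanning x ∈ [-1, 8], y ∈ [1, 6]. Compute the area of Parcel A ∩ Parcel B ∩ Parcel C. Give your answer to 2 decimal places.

The intersection is the polygon with vertices (2,4), (2,6), (5,6), (5,4).
By the shoelace formula its area is 6.00.

6.00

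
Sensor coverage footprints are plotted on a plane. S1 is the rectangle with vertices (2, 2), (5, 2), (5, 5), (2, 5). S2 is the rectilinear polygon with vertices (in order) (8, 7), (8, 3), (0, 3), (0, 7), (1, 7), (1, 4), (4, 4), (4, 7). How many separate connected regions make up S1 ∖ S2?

S1 ∖ S2 splits into 2 disjoint pieces (area 3, area 2).

2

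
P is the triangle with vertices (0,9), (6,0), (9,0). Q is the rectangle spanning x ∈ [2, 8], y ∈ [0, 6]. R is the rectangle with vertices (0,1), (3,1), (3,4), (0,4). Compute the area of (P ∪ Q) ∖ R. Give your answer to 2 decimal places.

|P ∪ Q| = 38.
|(P ∪ Q) ∩ R| = 3.
|(P ∪ Q) ∖ R| = 38 − 3 = 35.00.

35.00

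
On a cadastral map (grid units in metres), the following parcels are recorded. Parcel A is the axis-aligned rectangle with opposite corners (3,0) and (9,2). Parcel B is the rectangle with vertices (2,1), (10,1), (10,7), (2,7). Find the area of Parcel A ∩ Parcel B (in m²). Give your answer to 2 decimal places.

|Parcel A∩Parcel B|: x∈[3,9], y∈[1,2] → 6·1 = 6.

6.00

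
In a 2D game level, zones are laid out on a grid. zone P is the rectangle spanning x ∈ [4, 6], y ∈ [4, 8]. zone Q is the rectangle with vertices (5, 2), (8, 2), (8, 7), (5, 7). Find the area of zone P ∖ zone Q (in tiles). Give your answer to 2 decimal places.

|zone P∩zone Q|: x∈[5,6], y∈[4,7] → 1·3 = 3.
|zone P| = 8.
|zone P ∖ zone Q| = |zone P| − |zone P∩zone Q| = 8 − 3 = 5.00.

5.00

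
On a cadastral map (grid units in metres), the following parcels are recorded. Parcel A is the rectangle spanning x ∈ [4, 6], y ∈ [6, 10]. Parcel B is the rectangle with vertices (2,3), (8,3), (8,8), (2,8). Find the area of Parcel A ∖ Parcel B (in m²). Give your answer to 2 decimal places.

|Parcel A∩Parcel B|: x∈[4,6], y∈[6,8] → 2·2 = 4.
|Parcel A| = 8.
|Parcel A ∖ Parcel B| = |Parcel A| − |Parcel A∩Parcel B| = 8 − 4 = 4.00.

4.00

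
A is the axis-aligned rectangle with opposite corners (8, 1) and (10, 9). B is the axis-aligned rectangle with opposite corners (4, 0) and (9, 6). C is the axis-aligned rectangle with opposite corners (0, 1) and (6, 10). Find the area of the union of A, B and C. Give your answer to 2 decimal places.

By inclusion–exclusion:
Individual areas: |A| = 16, |B| = 30, |C| = 54.
|A∩B|: x∈[8,9], y∈[1,6] → 1·5 = 5.
|A∩C| = 0 (no overlap).
|B∩C|: x∈[4,6], y∈[1,6] → 2·5 = 10.
|A∩B∩C| = 0.
|A ∪ B ∪ C| = 100 − 15 + 0 = 85.00.

85.00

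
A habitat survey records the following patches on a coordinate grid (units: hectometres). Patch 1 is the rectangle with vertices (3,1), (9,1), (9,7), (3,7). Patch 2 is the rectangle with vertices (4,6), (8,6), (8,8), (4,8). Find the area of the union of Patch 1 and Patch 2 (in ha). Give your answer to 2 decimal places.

By inclusion–exclusion:
Individual areas: |Patch 1| = 36, |Patch 2| = 8.
|Patch 1∩Patch 2|: x∈[4,8], y∈[6,7] → 4·1 = 4.
|Patch 1 ∪ Patch 2| = 44 − 4 = 40.00.

40.00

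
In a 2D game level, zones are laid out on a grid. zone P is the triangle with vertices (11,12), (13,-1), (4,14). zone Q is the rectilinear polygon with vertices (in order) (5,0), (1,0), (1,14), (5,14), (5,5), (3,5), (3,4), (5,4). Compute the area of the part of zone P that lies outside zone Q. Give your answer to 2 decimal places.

|zone P| = 43.5, |zone P∩zone Q| = 0.6905.
|zone P ∖ zone Q| = |zone P| − |zone P∩zone Q| = 43.5 − 0.6905 = 42.81.

42.81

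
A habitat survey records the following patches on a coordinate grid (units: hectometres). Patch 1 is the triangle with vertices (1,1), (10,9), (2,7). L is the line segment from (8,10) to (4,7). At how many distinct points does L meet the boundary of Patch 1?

The segment meets the boundary at (5,7.75).

1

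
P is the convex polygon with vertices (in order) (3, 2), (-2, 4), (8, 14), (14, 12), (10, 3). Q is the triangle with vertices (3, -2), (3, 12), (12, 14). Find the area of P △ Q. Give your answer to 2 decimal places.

66.22

|P| = 105.5, |Q| = 63, |P∩Q| = 51.1421.
|P △ Q| = |P| + |Q| − 2·|P∩Q| = 105.5 + 63 − 102.2843 = 66.22.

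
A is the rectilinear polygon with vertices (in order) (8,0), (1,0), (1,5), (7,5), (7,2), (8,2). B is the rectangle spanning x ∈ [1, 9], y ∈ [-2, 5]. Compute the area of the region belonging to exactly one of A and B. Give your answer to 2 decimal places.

24.00

|A| = 32, |B| = 56, |A∩B| = 32.
|A △ B| = |A| + |B| − 2·|A∩B| = 32 + 56 − 64 = 24.00.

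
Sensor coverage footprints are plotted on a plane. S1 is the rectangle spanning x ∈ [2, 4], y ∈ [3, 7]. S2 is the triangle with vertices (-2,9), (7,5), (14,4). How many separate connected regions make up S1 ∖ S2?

1

S1 ∖ S2 is a single connected region.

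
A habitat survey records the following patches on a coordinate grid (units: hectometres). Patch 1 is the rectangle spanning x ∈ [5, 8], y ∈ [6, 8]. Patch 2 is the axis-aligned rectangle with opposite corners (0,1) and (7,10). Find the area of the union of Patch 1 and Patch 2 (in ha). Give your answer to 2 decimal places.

By inclusion–exclusion:
Individual areas: |Patch 1| = 6, |Patch 2| = 63.
|Patch 1∩Patch 2|: x∈[5,7], y∈[6,8] → 2·2 = 4.
|Patch 1 ∪ Patch 2| = 69 − 4 = 65.00.

65.00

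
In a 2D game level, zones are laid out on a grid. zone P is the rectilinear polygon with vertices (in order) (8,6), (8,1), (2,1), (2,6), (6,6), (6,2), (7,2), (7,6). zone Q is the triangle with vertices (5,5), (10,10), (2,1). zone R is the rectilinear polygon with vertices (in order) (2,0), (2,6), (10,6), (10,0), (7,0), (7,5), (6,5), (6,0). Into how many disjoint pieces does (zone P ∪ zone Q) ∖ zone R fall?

2

(zone P ∪ zone Q) ∖ zone R splits into 2 disjoint pieces (area 1, area 0.8889).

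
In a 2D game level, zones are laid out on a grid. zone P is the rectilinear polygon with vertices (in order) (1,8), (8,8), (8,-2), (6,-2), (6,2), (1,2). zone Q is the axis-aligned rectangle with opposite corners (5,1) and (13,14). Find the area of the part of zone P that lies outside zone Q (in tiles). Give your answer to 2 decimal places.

|zone P| = 50, |zone P∩zone Q| = 20.
|zone P ∖ zone Q| = |zone P| − |zone P∩zone Q| = 50 − 20 = 30.00.

30.00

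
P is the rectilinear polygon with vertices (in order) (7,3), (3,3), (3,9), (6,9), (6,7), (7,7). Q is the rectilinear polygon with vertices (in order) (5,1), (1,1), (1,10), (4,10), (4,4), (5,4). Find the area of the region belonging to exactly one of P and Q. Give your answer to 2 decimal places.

38.00

|P| = 22, |Q| = 30, |P∩Q| = 7.
|P △ Q| = |P| + |Q| − 2·|P∩Q| = 22 + 30 − 14 = 38.00.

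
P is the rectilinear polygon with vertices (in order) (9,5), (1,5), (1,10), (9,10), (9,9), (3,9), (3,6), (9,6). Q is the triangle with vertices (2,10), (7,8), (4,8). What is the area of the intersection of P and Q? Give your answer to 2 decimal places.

The intersection is the polygon with vertices (3,9), (2,10), (4.5,9).
By the shoelace formula its area is 0.75.

0.75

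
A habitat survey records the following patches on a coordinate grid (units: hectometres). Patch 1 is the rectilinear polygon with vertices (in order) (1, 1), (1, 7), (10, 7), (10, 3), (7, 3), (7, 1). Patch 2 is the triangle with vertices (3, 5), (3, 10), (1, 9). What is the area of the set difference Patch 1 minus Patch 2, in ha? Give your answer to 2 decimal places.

47.00

|Patch 1| = 48, |Patch 1∩Patch 2| = 1.
|Patch 1 ∖ Patch 2| = |Patch 1| − |Patch 1∩Patch 2| = 48 − 1 = 47.00.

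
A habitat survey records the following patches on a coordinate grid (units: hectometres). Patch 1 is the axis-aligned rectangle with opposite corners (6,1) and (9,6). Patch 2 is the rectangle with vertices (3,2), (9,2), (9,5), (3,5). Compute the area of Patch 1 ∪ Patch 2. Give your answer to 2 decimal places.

By inclusion–exclusion:
Individual areas: |Patch 1| = 15, |Patch 2| = 18.
|Patch 1∩Patch 2|: x∈[6,9], y∈[2,5] → 3·3 = 9.
|Patch 1 ∪ Patch 2| = 33 − 9 = 24.00.

24.00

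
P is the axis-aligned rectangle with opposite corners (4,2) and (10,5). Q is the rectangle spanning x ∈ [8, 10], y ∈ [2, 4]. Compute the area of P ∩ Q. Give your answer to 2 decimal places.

|P∩Q|: x∈[8,10], y∈[2,4] → 2·2 = 4.

4.00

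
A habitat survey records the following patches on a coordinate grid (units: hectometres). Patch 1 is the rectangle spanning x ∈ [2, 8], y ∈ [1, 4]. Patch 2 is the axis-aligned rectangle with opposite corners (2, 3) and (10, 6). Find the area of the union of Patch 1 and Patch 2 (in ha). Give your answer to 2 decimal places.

36.00

By inclusion–exclusion:
Individual areas: |Patch 1| = 18, |Patch 2| = 24.
|Patch 1∩Patch 2|: x∈[2,8], y∈[3,4] → 6·1 = 6.
|Patch 1 ∪ Patch 2| = 42 − 6 = 36.00.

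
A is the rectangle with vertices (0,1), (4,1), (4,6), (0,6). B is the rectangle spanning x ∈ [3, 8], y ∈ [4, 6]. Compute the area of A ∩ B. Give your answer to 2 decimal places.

|A∩B|: x∈[3,4], y∈[4,6] → 1·2 = 2.

2.00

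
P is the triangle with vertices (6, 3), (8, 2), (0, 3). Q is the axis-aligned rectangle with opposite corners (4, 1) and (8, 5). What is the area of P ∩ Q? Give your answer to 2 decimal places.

The intersection is the polygon with vertices (8,2), (4,2.5), (4,3), (6,3).
By the shoelace formula its area is 2.00.

2.00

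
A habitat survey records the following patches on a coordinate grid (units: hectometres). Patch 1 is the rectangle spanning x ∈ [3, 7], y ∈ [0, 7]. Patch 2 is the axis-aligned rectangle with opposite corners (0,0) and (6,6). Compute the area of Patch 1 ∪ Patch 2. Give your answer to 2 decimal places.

By inclusion–exclusion:
Individual areas: |Patch 1| = 28, |Patch 2| = 36.
|Patch 1∩Patch 2|: x∈[3,6], y∈[0,6] → 3·6 = 18.
|Patch 1 ∪ Patch 2| = 64 − 18 = 46.00.

46.00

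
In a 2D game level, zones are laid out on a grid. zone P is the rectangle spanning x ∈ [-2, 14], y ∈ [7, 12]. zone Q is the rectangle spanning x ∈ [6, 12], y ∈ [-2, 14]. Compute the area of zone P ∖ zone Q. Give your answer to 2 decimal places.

|zone P∩zone Q|: x∈[6,12], y∈[7,12] → 6·5 = 30.
|zone P| = 80.
|zone P ∖ zone Q| = |zone P| − |zone P∩zone Q| = 80 − 30 = 50.00.

50.00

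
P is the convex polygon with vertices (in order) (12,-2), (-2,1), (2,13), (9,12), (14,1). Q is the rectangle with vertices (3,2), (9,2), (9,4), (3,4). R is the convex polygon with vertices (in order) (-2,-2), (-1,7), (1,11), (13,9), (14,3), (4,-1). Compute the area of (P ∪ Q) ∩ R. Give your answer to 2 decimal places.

The region (P ∪ Q) ∩ R is the polygon with vertices (1.316,10.947), (10.148,9.475), (13.231,2.692), (5.163,-0.535), (-1.674,0.93), (-1.5,2.5).
By the shoelace formula its area is 118.12.

118.12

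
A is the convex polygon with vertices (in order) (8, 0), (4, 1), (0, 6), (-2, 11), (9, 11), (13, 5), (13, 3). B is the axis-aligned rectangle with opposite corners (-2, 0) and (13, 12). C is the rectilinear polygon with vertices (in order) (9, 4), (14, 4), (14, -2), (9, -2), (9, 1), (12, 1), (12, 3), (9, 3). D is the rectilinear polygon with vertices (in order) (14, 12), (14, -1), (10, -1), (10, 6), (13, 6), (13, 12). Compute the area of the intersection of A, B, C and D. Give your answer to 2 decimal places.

The intersection is the polygon with vertices (12,2.4), (12,3), (10,3), (10,4), (13,4), (13,3).
By the shoelace formula its area is 3.30.

3.30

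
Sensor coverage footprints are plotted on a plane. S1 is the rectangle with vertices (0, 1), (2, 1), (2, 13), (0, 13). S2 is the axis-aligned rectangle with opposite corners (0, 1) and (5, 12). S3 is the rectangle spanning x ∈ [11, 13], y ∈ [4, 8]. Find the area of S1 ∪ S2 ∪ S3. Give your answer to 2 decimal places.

65.00

By inclusion–exclusion:
Individual areas: |S1| = 24, |S2| = 55, |S3| = 8.
|S1∩S2|: x∈[0,2], y∈[1,12] → 2·11 = 22.
|S1∩S3| = 0 (no overlap).
|S2∩S3| = 0 (no overlap).
|S1∩S2∩S3| = 0.
|S1 ∪ S2 ∪ S3| = 87 − 22 + 0 = 65.00.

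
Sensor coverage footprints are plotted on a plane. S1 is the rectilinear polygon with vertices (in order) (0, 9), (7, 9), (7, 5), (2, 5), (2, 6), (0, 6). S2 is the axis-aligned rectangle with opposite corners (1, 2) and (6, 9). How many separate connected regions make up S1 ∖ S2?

2

S1 ∖ S2 splits into 2 disjoint pieces (area 3, area 4).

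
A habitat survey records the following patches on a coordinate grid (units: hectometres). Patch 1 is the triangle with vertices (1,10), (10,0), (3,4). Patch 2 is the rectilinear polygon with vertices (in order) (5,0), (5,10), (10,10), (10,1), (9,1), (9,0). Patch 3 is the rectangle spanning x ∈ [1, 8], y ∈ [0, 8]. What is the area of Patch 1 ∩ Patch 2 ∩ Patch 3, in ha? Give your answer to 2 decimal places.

5.67

The intersection is the polygon with vertices (5,2.857), (5,5.556), (8,2.222), (8,1.143).
By the shoelace formula its area is 5.67.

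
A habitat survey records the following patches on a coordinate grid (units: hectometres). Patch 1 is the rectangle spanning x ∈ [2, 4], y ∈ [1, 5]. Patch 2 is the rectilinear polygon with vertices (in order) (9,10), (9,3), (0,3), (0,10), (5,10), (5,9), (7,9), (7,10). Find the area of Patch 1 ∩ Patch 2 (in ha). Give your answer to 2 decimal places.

The intersection is the polygon with vertices (2,5), (4,5), (4,3), (2,3).
By the shoelace formula its area is 4.00.

4.00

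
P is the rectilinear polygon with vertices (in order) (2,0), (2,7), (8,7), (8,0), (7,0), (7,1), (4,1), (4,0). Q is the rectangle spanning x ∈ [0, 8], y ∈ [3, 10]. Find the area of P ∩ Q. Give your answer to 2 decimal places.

The intersection is the polygon with vertices (2,7), (8,7), (8,3), (2,3).
By the shoelace formula its area is 24.00.

24.00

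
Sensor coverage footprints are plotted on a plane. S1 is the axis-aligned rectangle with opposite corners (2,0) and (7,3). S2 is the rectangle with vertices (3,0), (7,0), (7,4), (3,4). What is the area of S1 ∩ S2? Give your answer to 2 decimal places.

12.00

|S1∩S2|: x∈[3,7], y∈[0,3] → 4·3 = 12.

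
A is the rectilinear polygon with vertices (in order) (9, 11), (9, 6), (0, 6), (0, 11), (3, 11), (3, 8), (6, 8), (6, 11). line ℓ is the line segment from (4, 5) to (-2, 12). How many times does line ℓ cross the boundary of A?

2

The segment meets the boundary at (3.143,6), (0,9.667).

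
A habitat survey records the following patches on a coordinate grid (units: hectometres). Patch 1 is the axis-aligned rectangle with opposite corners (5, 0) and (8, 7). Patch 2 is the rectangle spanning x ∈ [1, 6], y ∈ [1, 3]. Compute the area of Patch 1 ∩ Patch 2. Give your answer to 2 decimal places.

|Patch 1∩Patch 2|: x∈[5,6], y∈[1,3] → 1·2 = 2.

2.00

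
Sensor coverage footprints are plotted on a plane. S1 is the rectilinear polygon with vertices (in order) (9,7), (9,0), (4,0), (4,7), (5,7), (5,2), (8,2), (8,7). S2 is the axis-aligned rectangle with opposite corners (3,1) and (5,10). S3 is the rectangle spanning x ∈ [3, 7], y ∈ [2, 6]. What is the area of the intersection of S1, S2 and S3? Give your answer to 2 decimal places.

4.00

The intersection is the polygon with vertices (5,2), (4,2), (4,6), (5,6).
By the shoelace formula its area is 4.00.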